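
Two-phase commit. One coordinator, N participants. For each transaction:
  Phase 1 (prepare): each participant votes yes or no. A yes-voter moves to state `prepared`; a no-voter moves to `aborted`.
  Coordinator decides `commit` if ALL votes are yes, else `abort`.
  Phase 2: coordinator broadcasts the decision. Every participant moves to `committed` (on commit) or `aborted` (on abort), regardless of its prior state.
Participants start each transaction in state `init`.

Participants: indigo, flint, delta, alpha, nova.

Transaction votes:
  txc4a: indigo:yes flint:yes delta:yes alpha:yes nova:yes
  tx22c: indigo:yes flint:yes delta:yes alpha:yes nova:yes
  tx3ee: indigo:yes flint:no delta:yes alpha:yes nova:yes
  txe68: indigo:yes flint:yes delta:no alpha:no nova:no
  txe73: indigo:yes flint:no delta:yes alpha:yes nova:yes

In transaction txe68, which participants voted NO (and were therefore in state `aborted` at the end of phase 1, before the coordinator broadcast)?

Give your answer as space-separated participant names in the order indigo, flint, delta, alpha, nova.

Answer: delta alpha nova

Derivation:
Txn txe68 phase 1: indigo yes -> prepared; flint yes -> prepared; delta no -> aborted; alpha no -> aborted; nova no -> aborted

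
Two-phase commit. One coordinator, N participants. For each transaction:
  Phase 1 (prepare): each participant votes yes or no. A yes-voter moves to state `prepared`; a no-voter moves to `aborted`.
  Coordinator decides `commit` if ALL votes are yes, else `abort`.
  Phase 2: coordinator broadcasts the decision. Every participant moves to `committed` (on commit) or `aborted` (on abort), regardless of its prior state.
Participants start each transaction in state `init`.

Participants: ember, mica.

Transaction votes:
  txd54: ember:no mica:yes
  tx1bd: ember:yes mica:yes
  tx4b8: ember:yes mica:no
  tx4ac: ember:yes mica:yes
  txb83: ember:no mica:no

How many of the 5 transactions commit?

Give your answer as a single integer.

txd54: no from ember -> abort (commits=0)
tx1bd: all yes -> commit (commits=1)
tx4b8: no from mica -> abort (commits=1)
tx4ac: all yes -> commit (commits=2)
txb83: no from ember, mica -> abort (commits=2)

Answer: 2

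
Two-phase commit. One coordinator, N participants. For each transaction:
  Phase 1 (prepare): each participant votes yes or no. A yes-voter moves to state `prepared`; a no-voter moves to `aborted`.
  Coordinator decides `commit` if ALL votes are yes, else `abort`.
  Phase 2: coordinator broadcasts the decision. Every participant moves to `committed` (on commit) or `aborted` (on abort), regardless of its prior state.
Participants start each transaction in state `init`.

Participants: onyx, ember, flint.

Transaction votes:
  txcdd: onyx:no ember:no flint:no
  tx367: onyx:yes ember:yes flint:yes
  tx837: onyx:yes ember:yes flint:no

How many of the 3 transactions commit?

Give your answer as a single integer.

txcdd: no from onyx, ember, flint -> abort (commits=0)
tx367: all yes -> commit (commits=1)
tx837: no from flint -> abort (commits=1)

Answer: 1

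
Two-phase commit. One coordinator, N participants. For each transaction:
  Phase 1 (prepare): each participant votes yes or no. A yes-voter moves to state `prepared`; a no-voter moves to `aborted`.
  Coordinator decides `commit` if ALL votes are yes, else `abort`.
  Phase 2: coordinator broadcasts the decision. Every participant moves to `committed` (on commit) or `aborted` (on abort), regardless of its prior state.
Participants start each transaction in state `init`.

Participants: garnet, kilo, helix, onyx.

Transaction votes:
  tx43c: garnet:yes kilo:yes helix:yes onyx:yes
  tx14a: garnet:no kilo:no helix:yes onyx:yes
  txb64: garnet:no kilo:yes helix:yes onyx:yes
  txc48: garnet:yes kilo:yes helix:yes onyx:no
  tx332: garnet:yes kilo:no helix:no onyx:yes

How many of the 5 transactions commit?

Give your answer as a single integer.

tx43c: all yes -> commit (commits=1)
tx14a: no from garnet, kilo -> abort (commits=1)
txb64: no from garnet -> abort (commits=1)
txc48: no from onyx -> abort (commits=1)
tx332: no from kilo, helix -> abort (commits=1)

Answer: 1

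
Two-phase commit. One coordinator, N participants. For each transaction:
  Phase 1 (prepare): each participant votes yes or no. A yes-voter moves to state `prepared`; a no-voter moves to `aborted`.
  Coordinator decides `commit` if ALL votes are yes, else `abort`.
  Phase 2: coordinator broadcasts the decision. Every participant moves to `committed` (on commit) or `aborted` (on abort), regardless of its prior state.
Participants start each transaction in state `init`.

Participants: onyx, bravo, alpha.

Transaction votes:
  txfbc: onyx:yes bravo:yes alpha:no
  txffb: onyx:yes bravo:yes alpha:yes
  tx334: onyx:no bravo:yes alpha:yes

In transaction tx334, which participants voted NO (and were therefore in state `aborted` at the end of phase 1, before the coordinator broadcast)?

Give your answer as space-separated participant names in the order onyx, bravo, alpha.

Answer: onyx

Derivation:
Txn tx334 phase 1: onyx no -> aborted; bravo yes -> prepared; alpha yes -> prepared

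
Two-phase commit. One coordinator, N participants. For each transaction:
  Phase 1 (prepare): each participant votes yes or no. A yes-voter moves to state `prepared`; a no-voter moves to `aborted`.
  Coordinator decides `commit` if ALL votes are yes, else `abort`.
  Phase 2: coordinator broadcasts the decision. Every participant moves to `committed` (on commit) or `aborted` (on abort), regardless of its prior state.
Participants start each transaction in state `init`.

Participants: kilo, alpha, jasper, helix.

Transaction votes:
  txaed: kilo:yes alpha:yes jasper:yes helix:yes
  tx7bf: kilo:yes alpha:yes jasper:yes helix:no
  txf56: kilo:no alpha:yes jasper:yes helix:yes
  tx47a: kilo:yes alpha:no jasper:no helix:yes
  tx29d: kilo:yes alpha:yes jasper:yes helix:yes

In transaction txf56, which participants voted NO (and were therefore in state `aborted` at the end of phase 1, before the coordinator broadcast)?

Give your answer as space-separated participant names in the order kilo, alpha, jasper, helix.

Txn txf56 phase 1: kilo no -> aborted; alpha yes -> prepared; jasper yes -> prepared; helix yes -> prepared

Answer: kilo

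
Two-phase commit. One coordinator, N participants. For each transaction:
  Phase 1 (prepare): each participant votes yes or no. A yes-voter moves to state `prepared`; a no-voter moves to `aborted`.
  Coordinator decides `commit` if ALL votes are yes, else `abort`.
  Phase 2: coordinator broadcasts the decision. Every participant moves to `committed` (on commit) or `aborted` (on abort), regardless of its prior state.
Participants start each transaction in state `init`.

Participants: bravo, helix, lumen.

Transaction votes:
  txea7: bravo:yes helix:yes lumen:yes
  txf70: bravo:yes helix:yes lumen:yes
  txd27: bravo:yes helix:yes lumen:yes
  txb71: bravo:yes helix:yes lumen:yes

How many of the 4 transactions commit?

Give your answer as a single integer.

txea7: all yes -> commit (commits=1)
txf70: all yes -> commit (commits=2)
txd27: all yes -> commit (commits=3)
txb71: all yes -> commit (commits=4)

Answer: 4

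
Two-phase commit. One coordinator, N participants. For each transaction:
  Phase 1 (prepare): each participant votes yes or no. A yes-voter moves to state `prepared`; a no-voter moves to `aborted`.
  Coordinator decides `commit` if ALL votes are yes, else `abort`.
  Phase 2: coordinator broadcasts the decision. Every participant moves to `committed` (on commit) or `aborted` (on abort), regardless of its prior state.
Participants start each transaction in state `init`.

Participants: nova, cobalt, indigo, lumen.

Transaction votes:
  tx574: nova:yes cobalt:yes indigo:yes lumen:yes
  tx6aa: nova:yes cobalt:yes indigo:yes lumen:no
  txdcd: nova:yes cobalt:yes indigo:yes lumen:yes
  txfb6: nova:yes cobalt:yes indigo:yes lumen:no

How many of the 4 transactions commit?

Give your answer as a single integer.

tx574: all yes -> commit (commits=1)
tx6aa: no from lumen -> abort (commits=1)
txdcd: all yes -> commit (commits=2)
txfb6: no from lumen -> abort (commits=2)

Answer: 2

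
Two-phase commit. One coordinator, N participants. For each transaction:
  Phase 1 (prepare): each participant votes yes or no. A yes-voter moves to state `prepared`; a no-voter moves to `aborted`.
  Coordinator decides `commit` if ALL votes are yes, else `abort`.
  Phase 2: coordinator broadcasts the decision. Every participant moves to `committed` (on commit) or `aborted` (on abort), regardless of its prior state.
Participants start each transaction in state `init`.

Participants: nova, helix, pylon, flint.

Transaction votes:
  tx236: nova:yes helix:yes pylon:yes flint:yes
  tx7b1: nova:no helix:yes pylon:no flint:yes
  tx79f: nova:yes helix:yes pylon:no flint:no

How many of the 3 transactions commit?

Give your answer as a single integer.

Answer: 1

Derivation:
tx236: all yes -> commit (commits=1)
tx7b1: no from nova, pylon -> abort (commits=1)
tx79f: no from pylon, flint -> abort (commits=1)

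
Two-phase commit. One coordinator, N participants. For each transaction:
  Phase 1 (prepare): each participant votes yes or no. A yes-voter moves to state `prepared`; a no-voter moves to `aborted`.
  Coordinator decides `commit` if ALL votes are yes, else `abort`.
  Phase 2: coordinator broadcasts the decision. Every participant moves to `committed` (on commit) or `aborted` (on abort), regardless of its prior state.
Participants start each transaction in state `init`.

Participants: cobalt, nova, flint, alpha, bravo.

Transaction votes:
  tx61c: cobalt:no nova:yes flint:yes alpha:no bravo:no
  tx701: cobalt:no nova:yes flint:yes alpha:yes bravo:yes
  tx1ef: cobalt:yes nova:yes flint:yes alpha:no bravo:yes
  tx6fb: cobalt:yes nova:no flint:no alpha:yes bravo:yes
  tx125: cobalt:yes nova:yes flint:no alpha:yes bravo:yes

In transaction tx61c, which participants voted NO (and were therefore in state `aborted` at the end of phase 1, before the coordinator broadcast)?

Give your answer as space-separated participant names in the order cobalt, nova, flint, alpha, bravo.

Answer: cobalt alpha bravo

Derivation:
Txn tx61c phase 1: cobalt no -> aborted; nova yes -> prepared; flint yes -> prepared; alpha no -> aborted; bravo no -> aborted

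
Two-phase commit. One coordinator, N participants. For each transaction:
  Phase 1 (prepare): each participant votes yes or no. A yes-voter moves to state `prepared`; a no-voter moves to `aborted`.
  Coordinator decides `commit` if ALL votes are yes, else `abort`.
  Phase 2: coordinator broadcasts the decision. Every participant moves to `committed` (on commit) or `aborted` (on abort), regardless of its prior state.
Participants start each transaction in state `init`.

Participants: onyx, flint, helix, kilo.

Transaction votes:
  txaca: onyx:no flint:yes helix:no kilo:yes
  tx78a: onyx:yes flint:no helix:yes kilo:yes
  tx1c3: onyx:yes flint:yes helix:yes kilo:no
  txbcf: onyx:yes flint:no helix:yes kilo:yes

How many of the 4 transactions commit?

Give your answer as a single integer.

Answer: 0

Derivation:
txaca: no from onyx, helix -> abort (commits=0)
tx78a: no from flint -> abort (commits=0)
tx1c3: no from kilo -> abort (commits=0)
txbcf: no from flint -> abort (commits=0)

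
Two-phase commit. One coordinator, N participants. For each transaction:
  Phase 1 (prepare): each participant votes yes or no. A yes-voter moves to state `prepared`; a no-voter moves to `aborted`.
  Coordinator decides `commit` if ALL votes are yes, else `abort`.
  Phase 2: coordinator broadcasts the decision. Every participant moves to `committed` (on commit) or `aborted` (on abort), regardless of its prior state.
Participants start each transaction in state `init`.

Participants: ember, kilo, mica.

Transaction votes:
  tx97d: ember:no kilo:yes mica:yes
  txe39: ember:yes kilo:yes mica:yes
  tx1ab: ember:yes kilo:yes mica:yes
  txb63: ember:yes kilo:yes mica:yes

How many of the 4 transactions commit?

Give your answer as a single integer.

tx97d: no from ember -> abort (commits=0)
txe39: all yes -> commit (commits=1)
tx1ab: all yes -> commit (commits=2)
txb63: all yes -> commit (commits=3)

Answer: 3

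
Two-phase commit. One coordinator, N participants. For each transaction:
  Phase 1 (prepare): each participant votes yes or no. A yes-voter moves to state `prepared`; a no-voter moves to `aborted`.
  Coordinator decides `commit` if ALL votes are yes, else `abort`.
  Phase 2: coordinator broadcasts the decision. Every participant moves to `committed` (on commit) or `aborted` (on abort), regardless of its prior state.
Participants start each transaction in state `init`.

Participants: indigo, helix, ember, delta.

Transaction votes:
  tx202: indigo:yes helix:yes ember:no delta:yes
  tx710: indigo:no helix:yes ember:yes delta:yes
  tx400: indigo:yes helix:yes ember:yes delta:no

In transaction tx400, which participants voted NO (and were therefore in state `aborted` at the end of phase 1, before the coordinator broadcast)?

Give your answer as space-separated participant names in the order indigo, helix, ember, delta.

Txn tx400 phase 1: indigo yes -> prepared; helix yes -> prepared; ember yes -> prepared; delta no -> aborted

Answer: delta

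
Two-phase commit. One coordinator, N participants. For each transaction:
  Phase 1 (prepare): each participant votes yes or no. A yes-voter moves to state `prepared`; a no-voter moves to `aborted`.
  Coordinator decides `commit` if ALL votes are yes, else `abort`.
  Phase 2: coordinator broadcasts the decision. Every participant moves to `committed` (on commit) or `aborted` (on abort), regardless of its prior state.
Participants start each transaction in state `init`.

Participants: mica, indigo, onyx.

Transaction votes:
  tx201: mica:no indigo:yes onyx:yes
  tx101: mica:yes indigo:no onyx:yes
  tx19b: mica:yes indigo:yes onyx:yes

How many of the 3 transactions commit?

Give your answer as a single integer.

tx201: no from mica -> abort (commits=0)
tx101: no from indigo -> abort (commits=0)
tx19b: all yes -> commit (commits=1)

Answer: 1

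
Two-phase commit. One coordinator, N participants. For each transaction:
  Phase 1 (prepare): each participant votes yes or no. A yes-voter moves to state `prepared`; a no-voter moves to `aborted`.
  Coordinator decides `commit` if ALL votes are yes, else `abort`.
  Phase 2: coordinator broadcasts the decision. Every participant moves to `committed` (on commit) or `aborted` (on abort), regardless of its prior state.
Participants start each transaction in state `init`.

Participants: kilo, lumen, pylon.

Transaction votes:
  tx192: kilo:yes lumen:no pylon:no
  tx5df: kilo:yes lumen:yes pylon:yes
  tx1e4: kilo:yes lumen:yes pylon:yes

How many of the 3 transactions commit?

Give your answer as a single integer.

Answer: 2

Derivation:
tx192: no from lumen, pylon -> abort (commits=0)
tx5df: all yes -> commit (commits=1)
tx1e4: all yes -> commit (commits=2)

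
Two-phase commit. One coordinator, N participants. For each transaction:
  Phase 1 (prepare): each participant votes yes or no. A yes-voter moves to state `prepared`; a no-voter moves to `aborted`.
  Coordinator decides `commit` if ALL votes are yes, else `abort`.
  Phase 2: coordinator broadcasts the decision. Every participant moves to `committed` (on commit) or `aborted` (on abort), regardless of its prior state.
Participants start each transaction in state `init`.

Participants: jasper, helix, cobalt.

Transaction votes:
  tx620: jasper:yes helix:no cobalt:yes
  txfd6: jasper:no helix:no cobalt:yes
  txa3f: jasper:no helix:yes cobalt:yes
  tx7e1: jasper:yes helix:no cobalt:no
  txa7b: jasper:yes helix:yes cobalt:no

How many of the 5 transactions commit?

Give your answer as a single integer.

tx620: no from helix -> abort (commits=0)
txfd6: no from jasper, helix -> abort (commits=0)
txa3f: no from jasper -> abort (commits=0)
tx7e1: no from helix, cobalt -> abort (commits=0)
txa7b: no from cobalt -> abort (commits=0)

Answer: 0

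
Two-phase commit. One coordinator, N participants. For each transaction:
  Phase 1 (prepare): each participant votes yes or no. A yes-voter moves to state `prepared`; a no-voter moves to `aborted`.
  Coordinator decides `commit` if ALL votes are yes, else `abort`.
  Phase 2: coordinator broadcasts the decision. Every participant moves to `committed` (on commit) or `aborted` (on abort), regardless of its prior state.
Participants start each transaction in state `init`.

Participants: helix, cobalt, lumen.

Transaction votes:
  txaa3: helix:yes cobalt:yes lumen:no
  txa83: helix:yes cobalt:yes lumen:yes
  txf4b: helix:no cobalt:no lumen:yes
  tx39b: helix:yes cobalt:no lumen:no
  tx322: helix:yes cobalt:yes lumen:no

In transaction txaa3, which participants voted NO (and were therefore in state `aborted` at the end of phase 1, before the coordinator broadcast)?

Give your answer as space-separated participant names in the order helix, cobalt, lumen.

Txn txaa3 phase 1: helix yes -> prepared; cobalt yes -> prepared; lumen no -> aborted

Answer: lumen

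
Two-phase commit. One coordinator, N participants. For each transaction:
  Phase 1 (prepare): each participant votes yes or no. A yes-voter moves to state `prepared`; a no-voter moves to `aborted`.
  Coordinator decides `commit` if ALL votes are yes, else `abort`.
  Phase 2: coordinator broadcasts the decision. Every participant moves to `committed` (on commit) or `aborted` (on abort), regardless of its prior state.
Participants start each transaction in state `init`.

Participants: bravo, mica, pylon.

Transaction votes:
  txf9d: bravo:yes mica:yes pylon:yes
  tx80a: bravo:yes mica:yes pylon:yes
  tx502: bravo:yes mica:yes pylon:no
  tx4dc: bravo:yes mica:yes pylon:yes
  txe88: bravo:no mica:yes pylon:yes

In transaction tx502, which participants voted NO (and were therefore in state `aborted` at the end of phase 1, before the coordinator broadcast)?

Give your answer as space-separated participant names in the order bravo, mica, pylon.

Txn tx502 phase 1: bravo yes -> prepared; mica yes -> prepared; pylon no -> aborted

Answer: pylon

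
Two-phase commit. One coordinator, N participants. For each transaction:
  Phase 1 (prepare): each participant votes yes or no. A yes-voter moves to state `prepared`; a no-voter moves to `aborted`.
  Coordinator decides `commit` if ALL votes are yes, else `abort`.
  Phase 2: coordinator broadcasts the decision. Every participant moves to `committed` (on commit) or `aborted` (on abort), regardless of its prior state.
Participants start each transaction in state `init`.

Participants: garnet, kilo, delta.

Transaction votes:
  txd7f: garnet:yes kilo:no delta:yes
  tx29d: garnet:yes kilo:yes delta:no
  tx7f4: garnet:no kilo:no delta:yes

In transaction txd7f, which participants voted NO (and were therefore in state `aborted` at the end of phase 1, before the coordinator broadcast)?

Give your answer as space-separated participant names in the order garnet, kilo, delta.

Answer: kilo

Derivation:
Txn txd7f phase 1: garnet yes -> prepared; kilo no -> aborted; delta yes -> prepared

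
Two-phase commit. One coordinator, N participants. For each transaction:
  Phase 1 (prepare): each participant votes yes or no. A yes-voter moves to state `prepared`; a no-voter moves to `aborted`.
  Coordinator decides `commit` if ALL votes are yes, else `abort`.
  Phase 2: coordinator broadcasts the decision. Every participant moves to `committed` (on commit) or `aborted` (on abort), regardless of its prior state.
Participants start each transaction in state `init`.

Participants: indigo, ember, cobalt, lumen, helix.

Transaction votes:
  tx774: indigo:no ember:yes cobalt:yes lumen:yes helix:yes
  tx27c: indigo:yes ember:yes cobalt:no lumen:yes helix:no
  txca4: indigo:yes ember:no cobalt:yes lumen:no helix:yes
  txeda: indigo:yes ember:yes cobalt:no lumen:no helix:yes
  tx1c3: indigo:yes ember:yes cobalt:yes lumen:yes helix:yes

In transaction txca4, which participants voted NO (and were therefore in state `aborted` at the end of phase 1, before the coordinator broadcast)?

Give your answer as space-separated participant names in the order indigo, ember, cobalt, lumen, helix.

Answer: ember lumen

Derivation:
Txn txca4 phase 1: indigo yes -> prepared; ember no -> aborted; cobalt yes -> prepared; lumen no -> aborted; helix yes -> prepared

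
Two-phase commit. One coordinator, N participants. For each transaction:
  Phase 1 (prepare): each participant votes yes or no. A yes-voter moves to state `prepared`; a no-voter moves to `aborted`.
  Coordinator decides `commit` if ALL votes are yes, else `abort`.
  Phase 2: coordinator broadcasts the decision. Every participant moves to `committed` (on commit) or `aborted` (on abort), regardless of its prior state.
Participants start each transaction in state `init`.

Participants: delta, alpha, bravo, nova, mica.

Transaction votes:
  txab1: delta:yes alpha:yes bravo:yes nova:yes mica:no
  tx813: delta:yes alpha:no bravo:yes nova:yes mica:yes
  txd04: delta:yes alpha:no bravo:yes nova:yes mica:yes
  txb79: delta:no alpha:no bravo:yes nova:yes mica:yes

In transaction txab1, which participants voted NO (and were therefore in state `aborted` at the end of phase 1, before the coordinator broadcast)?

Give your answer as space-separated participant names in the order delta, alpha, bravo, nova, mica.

Txn txab1 phase 1: delta yes -> prepared; alpha yes -> prepared; bravo yes -> prepared; nova yes -> prepared; mica no -> aborted

Answer: mica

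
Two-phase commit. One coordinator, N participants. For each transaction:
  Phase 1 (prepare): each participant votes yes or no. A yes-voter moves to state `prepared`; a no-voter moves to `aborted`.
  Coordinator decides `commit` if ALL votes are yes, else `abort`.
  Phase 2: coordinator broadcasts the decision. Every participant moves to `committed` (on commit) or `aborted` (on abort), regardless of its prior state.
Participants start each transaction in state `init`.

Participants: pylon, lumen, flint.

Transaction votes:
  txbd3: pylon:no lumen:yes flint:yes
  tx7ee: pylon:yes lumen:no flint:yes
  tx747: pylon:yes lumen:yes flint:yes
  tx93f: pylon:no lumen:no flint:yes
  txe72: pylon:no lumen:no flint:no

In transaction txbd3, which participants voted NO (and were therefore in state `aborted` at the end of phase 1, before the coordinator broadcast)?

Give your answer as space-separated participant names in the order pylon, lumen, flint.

Answer: pylon

Derivation:
Txn txbd3 phase 1: pylon no -> aborted; lumen yes -> prepared; flint yes -> prepared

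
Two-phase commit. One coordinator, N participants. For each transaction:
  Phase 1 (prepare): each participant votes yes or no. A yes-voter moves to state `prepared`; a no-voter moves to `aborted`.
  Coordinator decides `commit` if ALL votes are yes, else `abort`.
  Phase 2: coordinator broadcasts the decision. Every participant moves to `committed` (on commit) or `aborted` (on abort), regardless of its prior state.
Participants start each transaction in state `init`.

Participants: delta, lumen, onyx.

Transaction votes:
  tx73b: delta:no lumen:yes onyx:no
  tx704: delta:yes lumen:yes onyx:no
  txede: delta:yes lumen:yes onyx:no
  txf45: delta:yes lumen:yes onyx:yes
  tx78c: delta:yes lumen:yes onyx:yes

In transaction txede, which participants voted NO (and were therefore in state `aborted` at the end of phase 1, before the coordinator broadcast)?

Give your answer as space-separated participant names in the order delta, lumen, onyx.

Txn txede phase 1: delta yes -> prepared; lumen yes -> prepared; onyx no -> aborted

Answer: onyx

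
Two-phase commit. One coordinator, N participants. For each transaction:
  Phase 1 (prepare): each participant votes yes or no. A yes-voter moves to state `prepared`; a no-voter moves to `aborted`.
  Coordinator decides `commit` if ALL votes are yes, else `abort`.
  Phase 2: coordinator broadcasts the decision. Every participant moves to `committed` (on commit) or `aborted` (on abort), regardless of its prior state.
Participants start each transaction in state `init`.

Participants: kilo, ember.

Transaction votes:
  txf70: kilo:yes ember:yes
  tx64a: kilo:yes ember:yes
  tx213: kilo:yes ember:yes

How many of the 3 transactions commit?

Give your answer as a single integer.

Answer: 3

Derivation:
txf70: all yes -> commit (commits=1)
tx64a: all yes -> commit (commits=2)
tx213: all yes -> commit (commits=3)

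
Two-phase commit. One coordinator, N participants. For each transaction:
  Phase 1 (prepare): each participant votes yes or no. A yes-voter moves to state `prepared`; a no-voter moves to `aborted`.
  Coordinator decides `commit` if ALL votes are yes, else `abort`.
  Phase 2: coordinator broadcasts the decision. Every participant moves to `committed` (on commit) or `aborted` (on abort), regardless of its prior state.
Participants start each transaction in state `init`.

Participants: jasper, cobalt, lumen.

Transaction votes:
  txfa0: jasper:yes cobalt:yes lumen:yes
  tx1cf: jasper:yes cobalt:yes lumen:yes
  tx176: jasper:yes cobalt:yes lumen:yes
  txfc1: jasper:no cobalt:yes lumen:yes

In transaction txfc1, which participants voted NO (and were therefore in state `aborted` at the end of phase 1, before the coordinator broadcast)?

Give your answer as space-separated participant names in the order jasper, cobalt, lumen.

Answer: jasper

Derivation:
Txn txfc1 phase 1: jasper no -> aborted; cobalt yes -> prepared; lumen yes -> prepared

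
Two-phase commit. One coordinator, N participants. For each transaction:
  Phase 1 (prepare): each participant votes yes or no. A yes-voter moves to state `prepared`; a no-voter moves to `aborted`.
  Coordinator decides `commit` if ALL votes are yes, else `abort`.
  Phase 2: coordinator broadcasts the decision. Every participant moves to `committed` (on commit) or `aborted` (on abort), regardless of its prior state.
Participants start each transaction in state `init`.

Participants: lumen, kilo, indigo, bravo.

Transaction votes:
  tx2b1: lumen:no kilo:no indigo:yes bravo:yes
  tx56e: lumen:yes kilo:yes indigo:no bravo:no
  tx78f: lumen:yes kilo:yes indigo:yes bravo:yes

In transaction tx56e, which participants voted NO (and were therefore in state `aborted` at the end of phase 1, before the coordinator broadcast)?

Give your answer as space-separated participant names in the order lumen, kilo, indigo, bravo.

Answer: indigo bravo

Derivation:
Txn tx56e phase 1: lumen yes -> prepared; kilo yes -> prepared; indigo no -> aborted; bravo no -> aborted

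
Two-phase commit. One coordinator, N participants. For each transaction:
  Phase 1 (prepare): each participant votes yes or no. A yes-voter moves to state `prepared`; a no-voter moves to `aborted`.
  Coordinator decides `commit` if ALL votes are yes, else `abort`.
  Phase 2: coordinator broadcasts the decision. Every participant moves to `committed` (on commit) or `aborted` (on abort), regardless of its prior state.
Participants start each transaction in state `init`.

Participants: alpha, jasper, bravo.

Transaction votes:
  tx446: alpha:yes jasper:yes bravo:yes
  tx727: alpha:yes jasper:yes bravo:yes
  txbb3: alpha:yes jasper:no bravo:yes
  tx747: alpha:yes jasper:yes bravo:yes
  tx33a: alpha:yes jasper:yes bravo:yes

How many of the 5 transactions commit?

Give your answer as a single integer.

Answer: 4

Derivation:
tx446: all yes -> commit (commits=1)
tx727: all yes -> commit (commits=2)
txbb3: no from jasper -> abort (commits=2)
tx747: all yes -> commit (commits=3)
tx33a: all yes -> commit (commits=4)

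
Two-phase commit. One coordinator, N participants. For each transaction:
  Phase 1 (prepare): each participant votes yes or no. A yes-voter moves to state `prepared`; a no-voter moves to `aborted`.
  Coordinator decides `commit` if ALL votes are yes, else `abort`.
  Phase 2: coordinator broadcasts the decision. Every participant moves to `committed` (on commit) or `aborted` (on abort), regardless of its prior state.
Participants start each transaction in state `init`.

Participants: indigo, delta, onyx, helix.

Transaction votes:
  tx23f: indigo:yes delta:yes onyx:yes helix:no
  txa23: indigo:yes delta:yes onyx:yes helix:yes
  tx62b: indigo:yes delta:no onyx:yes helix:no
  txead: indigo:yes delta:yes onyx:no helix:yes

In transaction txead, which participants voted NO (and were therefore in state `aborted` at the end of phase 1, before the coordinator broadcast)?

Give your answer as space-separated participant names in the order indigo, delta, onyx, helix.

Txn txead phase 1: indigo yes -> prepared; delta yes -> prepared; onyx no -> aborted; helix yes -> prepared

Answer: onyx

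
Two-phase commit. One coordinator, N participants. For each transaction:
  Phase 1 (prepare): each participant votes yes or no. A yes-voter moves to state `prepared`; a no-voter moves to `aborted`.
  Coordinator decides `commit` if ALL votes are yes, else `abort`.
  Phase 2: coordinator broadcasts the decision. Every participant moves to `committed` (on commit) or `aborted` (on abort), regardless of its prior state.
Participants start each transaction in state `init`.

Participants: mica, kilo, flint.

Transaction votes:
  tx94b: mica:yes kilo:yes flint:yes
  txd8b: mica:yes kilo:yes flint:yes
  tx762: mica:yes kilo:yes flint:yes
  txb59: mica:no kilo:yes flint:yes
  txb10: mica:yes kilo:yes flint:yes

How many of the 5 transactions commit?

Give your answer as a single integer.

Answer: 4

Derivation:
tx94b: all yes -> commit (commits=1)
txd8b: all yes -> commit (commits=2)
tx762: all yes -> commit (commits=3)
txb59: no from mica -> abort (commits=3)
txb10: all yes -> commit (commits=4)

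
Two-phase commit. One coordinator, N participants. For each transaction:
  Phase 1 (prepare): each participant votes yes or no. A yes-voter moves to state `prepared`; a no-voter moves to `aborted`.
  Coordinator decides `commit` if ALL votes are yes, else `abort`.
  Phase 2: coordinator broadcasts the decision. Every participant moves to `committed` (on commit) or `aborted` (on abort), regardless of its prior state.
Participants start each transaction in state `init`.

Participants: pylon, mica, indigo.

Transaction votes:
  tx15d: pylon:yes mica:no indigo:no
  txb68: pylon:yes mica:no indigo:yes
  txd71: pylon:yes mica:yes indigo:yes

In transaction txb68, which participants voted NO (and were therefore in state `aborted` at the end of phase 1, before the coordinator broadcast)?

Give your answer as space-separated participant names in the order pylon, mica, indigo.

Txn txb68 phase 1: pylon yes -> prepared; mica no -> aborted; indigo yes -> prepared

Answer: mica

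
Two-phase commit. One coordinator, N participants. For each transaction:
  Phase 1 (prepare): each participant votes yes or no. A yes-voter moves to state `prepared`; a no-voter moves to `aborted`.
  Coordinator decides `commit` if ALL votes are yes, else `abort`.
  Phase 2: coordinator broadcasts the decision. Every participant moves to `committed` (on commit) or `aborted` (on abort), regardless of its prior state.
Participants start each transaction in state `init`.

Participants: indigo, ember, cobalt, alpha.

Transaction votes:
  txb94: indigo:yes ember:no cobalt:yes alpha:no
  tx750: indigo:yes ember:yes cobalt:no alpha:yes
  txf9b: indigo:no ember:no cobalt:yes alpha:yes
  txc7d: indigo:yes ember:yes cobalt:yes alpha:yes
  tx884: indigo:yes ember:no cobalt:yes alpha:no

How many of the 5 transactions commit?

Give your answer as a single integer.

Answer: 1

Derivation:
txb94: no from ember, alpha -> abort (commits=0)
tx750: no from cobalt -> abort (commits=0)
txf9b: no from indigo, ember -> abort (commits=0)
txc7d: all yes -> commit (commits=1)
tx884: no from ember, alpha -> abort (commits=1)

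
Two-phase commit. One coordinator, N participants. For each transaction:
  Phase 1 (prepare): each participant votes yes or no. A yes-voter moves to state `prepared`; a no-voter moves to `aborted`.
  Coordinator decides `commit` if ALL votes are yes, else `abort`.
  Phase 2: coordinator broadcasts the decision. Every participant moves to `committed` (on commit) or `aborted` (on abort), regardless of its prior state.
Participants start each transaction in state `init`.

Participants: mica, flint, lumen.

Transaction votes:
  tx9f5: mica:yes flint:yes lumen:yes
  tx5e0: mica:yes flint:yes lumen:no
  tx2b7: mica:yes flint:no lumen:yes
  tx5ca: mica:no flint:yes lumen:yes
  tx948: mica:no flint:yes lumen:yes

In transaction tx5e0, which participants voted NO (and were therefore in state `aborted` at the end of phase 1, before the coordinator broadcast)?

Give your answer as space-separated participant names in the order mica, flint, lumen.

Txn tx5e0 phase 1: mica yes -> prepared; flint yes -> prepared; lumen no -> aborted

Answer: lumen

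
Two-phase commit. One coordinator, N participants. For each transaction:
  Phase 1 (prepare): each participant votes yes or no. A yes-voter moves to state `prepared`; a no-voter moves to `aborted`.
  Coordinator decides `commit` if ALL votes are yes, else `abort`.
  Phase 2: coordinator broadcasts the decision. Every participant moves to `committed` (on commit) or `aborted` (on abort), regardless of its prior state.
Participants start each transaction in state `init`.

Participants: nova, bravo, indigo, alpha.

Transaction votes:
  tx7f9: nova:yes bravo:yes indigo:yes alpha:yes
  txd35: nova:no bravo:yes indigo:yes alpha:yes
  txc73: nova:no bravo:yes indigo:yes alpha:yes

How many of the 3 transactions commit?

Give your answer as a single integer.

tx7f9: all yes -> commit (commits=1)
txd35: no from nova -> abort (commits=1)
txc73: no from nova -> abort (commits=1)

Answer: 1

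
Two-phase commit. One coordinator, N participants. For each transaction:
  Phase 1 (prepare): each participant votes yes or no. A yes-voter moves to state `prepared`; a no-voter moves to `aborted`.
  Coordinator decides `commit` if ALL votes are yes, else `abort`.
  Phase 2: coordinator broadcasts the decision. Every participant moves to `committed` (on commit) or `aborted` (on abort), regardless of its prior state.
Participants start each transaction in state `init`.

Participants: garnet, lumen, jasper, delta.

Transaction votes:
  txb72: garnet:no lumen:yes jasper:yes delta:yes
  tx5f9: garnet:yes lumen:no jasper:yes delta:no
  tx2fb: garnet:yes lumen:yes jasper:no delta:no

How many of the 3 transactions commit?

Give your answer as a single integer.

txb72: no from garnet -> abort (commits=0)
tx5f9: no from lumen, delta -> abort (commits=0)
tx2fb: no from jasper, delta -> abort (commits=0)

Answer: 0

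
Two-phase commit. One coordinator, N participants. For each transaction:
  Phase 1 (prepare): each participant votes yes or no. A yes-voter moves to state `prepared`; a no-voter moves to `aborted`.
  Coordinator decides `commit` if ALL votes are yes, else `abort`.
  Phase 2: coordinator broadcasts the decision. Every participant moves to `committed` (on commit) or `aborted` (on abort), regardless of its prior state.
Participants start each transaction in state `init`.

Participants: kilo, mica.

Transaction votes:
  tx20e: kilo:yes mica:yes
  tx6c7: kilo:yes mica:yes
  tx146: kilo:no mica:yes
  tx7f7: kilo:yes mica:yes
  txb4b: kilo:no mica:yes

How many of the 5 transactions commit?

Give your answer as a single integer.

Answer: 3

Derivation:
tx20e: all yes -> commit (commits=1)
tx6c7: all yes -> commit (commits=2)
tx146: no from kilo -> abort (commits=2)
tx7f7: all yes -> commit (commits=3)
txb4b: no from kilo -> abort (commits=3)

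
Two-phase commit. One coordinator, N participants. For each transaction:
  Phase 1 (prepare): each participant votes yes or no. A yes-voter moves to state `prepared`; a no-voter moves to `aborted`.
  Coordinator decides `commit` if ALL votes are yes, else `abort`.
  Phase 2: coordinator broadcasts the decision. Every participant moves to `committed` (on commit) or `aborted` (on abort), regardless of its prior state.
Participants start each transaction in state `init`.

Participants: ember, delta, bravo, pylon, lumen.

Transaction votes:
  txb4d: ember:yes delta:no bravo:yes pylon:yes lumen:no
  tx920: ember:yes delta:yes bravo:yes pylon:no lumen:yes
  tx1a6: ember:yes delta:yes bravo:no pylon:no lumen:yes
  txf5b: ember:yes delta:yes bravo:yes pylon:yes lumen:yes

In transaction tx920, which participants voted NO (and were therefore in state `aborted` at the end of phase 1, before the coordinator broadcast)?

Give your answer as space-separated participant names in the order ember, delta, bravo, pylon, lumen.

Txn tx920 phase 1: ember yes -> prepared; delta yes -> prepared; bravo yes -> prepared; pylon no -> aborted; lumen yes -> prepared

Answer: pylon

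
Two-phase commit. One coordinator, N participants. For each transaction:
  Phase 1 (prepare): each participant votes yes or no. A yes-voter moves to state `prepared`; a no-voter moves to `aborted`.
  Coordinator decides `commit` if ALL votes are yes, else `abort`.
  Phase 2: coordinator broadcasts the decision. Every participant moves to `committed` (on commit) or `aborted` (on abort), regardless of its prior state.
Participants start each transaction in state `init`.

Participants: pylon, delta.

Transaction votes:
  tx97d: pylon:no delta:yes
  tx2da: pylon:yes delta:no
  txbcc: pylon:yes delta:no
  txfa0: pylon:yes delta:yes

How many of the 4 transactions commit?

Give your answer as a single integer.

tx97d: no from pylon -> abort (commits=0)
tx2da: no from delta -> abort (commits=0)
txbcc: no from delta -> abort (commits=0)
txfa0: all yes -> commit (commits=1)

Answer: 1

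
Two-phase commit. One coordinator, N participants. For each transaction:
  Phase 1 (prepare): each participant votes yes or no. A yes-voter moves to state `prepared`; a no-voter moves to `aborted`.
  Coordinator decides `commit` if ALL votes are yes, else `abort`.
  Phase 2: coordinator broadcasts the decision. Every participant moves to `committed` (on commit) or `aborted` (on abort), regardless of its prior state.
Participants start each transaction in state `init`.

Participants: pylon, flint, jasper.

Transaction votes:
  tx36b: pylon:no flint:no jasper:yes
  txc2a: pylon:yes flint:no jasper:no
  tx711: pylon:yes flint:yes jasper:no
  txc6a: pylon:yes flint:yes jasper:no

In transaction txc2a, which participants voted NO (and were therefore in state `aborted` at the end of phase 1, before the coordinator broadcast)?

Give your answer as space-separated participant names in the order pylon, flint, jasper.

Answer: flint jasper

Derivation:
Txn txc2a phase 1: pylon yes -> prepared; flint no -> aborted; jasper no -> aborted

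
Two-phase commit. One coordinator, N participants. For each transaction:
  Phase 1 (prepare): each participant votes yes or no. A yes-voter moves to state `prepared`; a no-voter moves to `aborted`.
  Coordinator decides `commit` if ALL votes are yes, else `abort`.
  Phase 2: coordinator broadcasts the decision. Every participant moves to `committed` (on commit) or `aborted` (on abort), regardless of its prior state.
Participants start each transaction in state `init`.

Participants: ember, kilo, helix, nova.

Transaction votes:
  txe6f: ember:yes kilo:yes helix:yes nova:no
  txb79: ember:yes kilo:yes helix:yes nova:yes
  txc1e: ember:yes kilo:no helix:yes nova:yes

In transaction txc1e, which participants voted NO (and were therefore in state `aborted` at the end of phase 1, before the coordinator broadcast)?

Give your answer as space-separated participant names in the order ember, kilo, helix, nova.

Answer: kilo

Derivation:
Txn txc1e phase 1: ember yes -> prepared; kilo no -> aborted; helix yes -> prepared; nova yes -> prepared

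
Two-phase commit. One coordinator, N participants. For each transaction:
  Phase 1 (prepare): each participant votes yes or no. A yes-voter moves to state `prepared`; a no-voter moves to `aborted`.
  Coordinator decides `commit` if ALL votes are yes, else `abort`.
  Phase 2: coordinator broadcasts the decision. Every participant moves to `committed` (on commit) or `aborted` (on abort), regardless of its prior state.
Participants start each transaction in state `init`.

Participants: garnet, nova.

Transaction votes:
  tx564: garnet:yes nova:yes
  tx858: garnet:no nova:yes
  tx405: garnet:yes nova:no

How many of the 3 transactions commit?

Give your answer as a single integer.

tx564: all yes -> commit (commits=1)
tx858: no from garnet -> abort (commits=1)
tx405: no from nova -> abort (commits=1)

Answer: 1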